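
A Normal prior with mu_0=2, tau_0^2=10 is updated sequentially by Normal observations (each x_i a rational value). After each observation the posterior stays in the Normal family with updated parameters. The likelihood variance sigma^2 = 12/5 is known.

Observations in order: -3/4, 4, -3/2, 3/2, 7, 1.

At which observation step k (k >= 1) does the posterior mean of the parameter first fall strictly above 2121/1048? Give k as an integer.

k = 5

obs 1: x=-3/4 → posterior Normal(-27/124, 60/31)
obs 2: x=4 → posterior Normal(373/224, 15/14)
obs 3: x=-3/2 → posterior Normal(223/324, 20/27)
obs 4: x=3/2 → posterior Normal(373/424, 30/53)
obs 5: x=7 → posterior Normal(1073/524, 60/131)
obs 6: x=1 → posterior Normal(391/208, 5/13)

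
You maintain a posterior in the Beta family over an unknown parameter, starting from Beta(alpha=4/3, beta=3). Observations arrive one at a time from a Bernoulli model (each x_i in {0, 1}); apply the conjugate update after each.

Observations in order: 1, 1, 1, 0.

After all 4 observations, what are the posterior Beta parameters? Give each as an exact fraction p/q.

alpha=13/3, beta=4

obs 1: x=1 → posterior Beta(7/3, 3)
obs 2: x=1 → posterior Beta(10/3, 3)
obs 3: x=1 → posterior Beta(13/3, 3)
obs 4: x=0 → posterior Beta(13/3, 4)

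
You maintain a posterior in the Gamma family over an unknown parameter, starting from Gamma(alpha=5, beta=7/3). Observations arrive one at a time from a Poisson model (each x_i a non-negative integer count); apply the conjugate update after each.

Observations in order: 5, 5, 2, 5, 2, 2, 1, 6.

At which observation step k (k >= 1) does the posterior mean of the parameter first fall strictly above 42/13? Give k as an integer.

k = 2

obs 1: x=5 → posterior Gamma(10, 10/3)
obs 2: x=5 → posterior Gamma(15, 13/3)
obs 3: x=2 → posterior Gamma(17, 16/3)
obs 4: x=5 → posterior Gamma(22, 19/3)
obs 5: x=2 → posterior Gamma(24, 22/3)
obs 6: x=2 → posterior Gamma(26, 25/3)
obs 7: x=1 → posterior Gamma(27, 28/3)
obs 8: x=6 → posterior Gamma(33, 31/3)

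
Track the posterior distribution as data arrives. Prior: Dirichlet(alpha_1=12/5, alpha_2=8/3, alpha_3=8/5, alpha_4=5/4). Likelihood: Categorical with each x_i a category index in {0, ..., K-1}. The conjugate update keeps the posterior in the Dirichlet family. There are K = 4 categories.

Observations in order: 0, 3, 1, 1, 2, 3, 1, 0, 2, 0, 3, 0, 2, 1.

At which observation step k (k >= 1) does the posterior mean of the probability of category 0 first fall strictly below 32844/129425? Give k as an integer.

obs 1: x=0 → posterior Dirichlet(17/5, 8/3, 8/5, 5/4)
obs 2: x=3 → posterior Dirichlet(17/5, 8/3, 8/5, 9/4)
obs 3: x=1 → posterior Dirichlet(17/5, 11/3, 8/5, 9/4)
obs 4: x=1 → posterior Dirichlet(17/5, 14/3, 8/5, 9/4)
obs 5: x=2 → posterior Dirichlet(17/5, 14/3, 13/5, 9/4)
obs 6: x=3 → posterior Dirichlet(17/5, 14/3, 13/5, 13/4)
obs 7: x=1 → posterior Dirichlet(17/5, 17/3, 13/5, 13/4)
obs 8: x=0 → posterior Dirichlet(22/5, 17/3, 13/5, 13/4)
obs 9: x=2 → posterior Dirichlet(22/5, 17/3, 18/5, 13/4)
obs 10: x=0 → posterior Dirichlet(27/5, 17/3, 18/5, 13/4)
obs 11: x=3 → posterior Dirichlet(27/5, 17/3, 18/5, 17/4)
obs 12: x=0 → posterior Dirichlet(32/5, 17/3, 18/5, 17/4)
obs 13: x=2 → posterior Dirichlet(32/5, 17/3, 23/5, 17/4)
obs 14: x=1 → posterior Dirichlet(32/5, 20/3, 23/5, 17/4)

k = 6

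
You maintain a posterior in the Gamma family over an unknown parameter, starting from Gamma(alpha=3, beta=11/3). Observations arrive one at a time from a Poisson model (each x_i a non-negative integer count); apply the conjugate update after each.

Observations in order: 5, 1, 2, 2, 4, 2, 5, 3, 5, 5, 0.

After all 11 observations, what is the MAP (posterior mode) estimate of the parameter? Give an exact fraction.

obs 1: x=5 → posterior Gamma(8, 14/3)
obs 2: x=1 → posterior Gamma(9, 17/3)
obs 3: x=2 → posterior Gamma(11, 20/3)
obs 4: x=2 → posterior Gamma(13, 23/3)
obs 5: x=4 → posterior Gamma(17, 26/3)
obs 6: x=2 → posterior Gamma(19, 29/3)
obs 7: x=5 → posterior Gamma(24, 32/3)
obs 8: x=3 → posterior Gamma(27, 35/3)
obs 9: x=5 → posterior Gamma(32, 38/3)
obs 10: x=5 → posterior Gamma(37, 41/3)
obs 11: x=0 → posterior Gamma(37, 44/3)

27/11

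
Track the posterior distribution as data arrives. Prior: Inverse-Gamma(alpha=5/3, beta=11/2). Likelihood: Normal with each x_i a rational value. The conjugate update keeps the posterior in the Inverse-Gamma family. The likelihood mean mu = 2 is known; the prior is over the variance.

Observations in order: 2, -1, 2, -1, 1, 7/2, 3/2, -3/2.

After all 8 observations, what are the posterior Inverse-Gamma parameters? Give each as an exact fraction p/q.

alpha=17/3, beta=179/8

obs 1: x=2 → posterior Inverse-Gamma(13/6, 11/2)
obs 2: x=-1 → posterior Inverse-Gamma(8/3, 10)
obs 3: x=2 → posterior Inverse-Gamma(19/6, 10)
obs 4: x=-1 → posterior Inverse-Gamma(11/3, 29/2)
obs 5: x=1 → posterior Inverse-Gamma(25/6, 15)
obs 6: x=7/2 → posterior Inverse-Gamma(14/3, 129/8)
obs 7: x=3/2 → posterior Inverse-Gamma(31/6, 65/4)
obs 8: x=-3/2 → posterior Inverse-Gamma(17/3, 179/8)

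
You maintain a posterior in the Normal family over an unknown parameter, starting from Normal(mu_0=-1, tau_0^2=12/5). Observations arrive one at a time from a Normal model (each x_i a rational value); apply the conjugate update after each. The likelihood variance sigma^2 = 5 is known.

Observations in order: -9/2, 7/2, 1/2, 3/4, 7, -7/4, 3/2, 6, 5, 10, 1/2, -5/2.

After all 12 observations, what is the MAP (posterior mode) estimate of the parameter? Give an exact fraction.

287/169

obs 1: x=-9/2 → posterior Normal(-79/37, 60/37)
obs 2: x=7/2 → posterior Normal(-37/49, 60/49)
obs 3: x=1/2 → posterior Normal(-31/61, 60/61)
obs 4: x=3/4 → posterior Normal(-22/73, 60/73)
obs 5: x=7 → posterior Normal(62/85, 12/17)
obs 6: x=-7/4 → posterior Normal(41/97, 60/97)
obs 7: x=3/2 → posterior Normal(59/109, 60/109)
obs 8: x=6 → posterior Normal(131/121, 60/121)
obs 9: x=5 → posterior Normal(191/133, 60/133)
obs 10: x=10 → posterior Normal(311/145, 12/29)
obs 11: x=1/2 → posterior Normal(317/157, 60/157)
obs 12: x=-5/2 → posterior Normal(287/169, 60/169)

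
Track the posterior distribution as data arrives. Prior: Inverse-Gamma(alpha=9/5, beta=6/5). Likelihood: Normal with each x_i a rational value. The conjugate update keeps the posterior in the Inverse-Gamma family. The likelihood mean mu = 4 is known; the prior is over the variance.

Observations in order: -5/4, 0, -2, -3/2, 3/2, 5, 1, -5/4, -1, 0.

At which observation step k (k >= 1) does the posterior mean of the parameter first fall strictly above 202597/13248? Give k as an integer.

k = 3

obs 1: x=-5/4 → posterior Inverse-Gamma(23/10, 2397/160)
obs 2: x=0 → posterior Inverse-Gamma(14/5, 3677/160)
obs 3: x=-2 → posterior Inverse-Gamma(33/10, 6557/160)
obs 4: x=-3/2 → posterior Inverse-Gamma(19/5, 8977/160)
obs 5: x=3/2 → posterior Inverse-Gamma(43/10, 9477/160)
obs 6: x=5 → posterior Inverse-Gamma(24/5, 9557/160)
obs 7: x=1 → posterior Inverse-Gamma(53/10, 10277/160)
obs 8: x=-5/4 → posterior Inverse-Gamma(29/5, 6241/80)
obs 9: x=-1 → posterior Inverse-Gamma(63/10, 7241/80)
obs 10: x=0 → posterior Inverse-Gamma(34/5, 7881/80)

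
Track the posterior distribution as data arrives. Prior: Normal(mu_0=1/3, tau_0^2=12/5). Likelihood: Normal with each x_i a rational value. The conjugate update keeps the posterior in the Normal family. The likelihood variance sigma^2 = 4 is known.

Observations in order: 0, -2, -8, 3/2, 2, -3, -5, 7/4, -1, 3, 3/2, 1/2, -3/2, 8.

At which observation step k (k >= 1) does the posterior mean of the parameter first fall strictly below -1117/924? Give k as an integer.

k = 3

obs 1: x=0 → posterior Normal(5/24, 3/2)
obs 2: x=-2 → posterior Normal(-13/33, 12/11)
obs 3: x=-8 → posterior Normal(-85/42, 6/7)
obs 4: x=3/2 → posterior Normal(-143/102, 12/17)
obs 5: x=2 → posterior Normal(-107/120, 3/5)
obs 6: x=-3 → posterior Normal(-7/6, 12/23)
obs 7: x=-5 → posterior Normal(-251/156, 6/13)
obs 8: x=7/4 → posterior Normal(-439/348, 12/29)
obs 9: x=-1 → posterior Normal(-475/384, 3/8)
obs 10: x=3 → posterior Normal(-367/420, 12/35)
obs 11: x=3/2 → posterior Normal(-313/456, 6/19)
obs 12: x=1/2 → posterior Normal(-295/492, 12/41)
obs 13: x=-3/2 → posterior Normal(-349/528, 3/11)
obs 14: x=8 → posterior Normal(-61/564, 12/47)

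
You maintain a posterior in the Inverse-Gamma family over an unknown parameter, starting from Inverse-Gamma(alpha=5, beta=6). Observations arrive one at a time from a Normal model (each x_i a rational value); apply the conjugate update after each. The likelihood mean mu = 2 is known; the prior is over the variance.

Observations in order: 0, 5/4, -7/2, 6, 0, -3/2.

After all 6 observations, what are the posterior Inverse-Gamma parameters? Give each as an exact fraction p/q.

obs 1: x=0 → posterior Inverse-Gamma(11/2, 8)
obs 2: x=5/4 → posterior Inverse-Gamma(6, 265/32)
obs 3: x=-7/2 → posterior Inverse-Gamma(13/2, 749/32)
obs 4: x=6 → posterior Inverse-Gamma(7, 1005/32)
obs 5: x=0 → posterior Inverse-Gamma(15/2, 1069/32)
obs 6: x=-3/2 → posterior Inverse-Gamma(8, 1265/32)

alpha=8, beta=1265/32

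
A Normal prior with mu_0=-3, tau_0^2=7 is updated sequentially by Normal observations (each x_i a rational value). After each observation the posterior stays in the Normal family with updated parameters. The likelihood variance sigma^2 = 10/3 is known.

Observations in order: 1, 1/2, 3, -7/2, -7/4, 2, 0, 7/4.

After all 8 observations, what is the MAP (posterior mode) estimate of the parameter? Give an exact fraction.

33/178

obs 1: x=1 → posterior Normal(-9/31, 70/31)
obs 2: x=1/2 → posterior Normal(3/104, 35/26)
obs 3: x=3 → posterior Normal(129/146, 70/73)
obs 4: x=-7/2 → posterior Normal(-9/94, 35/47)
obs 5: x=-7/4 → posterior Normal(-183/460, 14/23)
obs 6: x=2 → posterior Normal(-15/544, 35/68)
obs 7: x=0 → posterior Normal(-15/628, 70/157)
obs 8: x=7/4 → posterior Normal(33/178, 35/89)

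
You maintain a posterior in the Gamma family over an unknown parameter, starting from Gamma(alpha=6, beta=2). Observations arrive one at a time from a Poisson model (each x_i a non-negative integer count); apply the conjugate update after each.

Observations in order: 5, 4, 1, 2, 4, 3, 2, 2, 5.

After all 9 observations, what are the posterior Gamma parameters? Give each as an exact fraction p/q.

obs 1: x=5 → posterior Gamma(11, 3)
obs 2: x=4 → posterior Gamma(15, 4)
obs 3: x=1 → posterior Gamma(16, 5)
obs 4: x=2 → posterior Gamma(18, 6)
obs 5: x=4 → posterior Gamma(22, 7)
obs 6: x=3 → posterior Gamma(25, 8)
obs 7: x=2 → posterior Gamma(27, 9)
obs 8: x=2 → posterior Gamma(29, 10)
obs 9: x=5 → posterior Gamma(34, 11)

alpha=34, beta=11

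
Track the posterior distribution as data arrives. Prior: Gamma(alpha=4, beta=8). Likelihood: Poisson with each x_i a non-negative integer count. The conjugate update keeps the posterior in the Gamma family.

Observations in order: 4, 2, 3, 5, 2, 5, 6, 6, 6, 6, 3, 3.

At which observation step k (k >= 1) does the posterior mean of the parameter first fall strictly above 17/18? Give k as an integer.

k = 2

obs 1: x=4 → posterior Gamma(8, 9)
obs 2: x=2 → posterior Gamma(10, 10)
obs 3: x=3 → posterior Gamma(13, 11)
obs 4: x=5 → posterior Gamma(18, 12)
obs 5: x=2 → posterior Gamma(20, 13)
obs 6: x=5 → posterior Gamma(25, 14)
obs 7: x=6 → posterior Gamma(31, 15)
obs 8: x=6 → posterior Gamma(37, 16)
obs 9: x=6 → posterior Gamma(43, 17)
obs 10: x=6 → posterior Gamma(49, 18)
obs 11: x=3 → posterior Gamma(52, 19)
obs 12: x=3 → posterior Gamma(55, 20)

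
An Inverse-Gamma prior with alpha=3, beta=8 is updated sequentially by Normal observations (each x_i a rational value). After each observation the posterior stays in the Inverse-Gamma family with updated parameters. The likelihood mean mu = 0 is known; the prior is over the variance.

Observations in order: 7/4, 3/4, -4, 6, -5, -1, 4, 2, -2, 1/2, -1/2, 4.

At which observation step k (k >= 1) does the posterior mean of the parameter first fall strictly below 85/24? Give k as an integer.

obs 1: x=7/4 → posterior Inverse-Gamma(7/2, 305/32)
obs 2: x=3/4 → posterior Inverse-Gamma(4, 157/16)
obs 3: x=-4 → posterior Inverse-Gamma(9/2, 285/16)
obs 4: x=6 → posterior Inverse-Gamma(5, 573/16)
obs 5: x=-5 → posterior Inverse-Gamma(11/2, 773/16)
obs 6: x=-1 → posterior Inverse-Gamma(6, 781/16)
obs 7: x=4 → posterior Inverse-Gamma(13/2, 909/16)
obs 8: x=2 → posterior Inverse-Gamma(7, 941/16)
obs 9: x=-2 → posterior Inverse-Gamma(15/2, 973/16)
obs 10: x=1/2 → posterior Inverse-Gamma(8, 975/16)
obs 11: x=-1/2 → posterior Inverse-Gamma(17/2, 977/16)
obs 12: x=4 → posterior Inverse-Gamma(9, 1105/16)

k = 2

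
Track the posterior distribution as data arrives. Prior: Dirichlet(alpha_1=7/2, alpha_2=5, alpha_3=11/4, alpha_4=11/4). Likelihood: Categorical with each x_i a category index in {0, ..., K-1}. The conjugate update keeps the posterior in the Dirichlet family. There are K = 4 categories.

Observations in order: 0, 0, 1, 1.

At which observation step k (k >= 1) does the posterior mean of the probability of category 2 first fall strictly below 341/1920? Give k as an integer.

k = 2

obs 1: x=0 → posterior Dirichlet(9/2, 5, 11/4, 11/4)
obs 2: x=0 → posterior Dirichlet(11/2, 5, 11/4, 11/4)
obs 3: x=1 → posterior Dirichlet(11/2, 6, 11/4, 11/4)
obs 4: x=1 → posterior Dirichlet(11/2, 7, 11/4, 11/4)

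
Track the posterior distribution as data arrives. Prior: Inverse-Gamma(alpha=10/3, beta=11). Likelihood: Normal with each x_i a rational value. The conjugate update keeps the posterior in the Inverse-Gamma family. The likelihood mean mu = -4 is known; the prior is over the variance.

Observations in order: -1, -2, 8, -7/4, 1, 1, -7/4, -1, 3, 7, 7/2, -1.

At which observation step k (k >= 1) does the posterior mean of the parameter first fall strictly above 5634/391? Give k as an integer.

k = 3

obs 1: x=-1 → posterior Inverse-Gamma(23/6, 31/2)
obs 2: x=-2 → posterior Inverse-Gamma(13/3, 35/2)
obs 3: x=8 → posterior Inverse-Gamma(29/6, 179/2)
obs 4: x=-7/4 → posterior Inverse-Gamma(16/3, 2945/32)
obs 5: x=1 → posterior Inverse-Gamma(35/6, 3345/32)
obs 6: x=1 → posterior Inverse-Gamma(19/3, 3745/32)
obs 7: x=-7/4 → posterior Inverse-Gamma(41/6, 1913/16)
obs 8: x=-1 → posterior Inverse-Gamma(22/3, 1985/16)
obs 9: x=3 → posterior Inverse-Gamma(47/6, 2377/16)
obs 10: x=7 → posterior Inverse-Gamma(25/3, 3345/16)
obs 11: x=7/2 → posterior Inverse-Gamma(53/6, 3795/16)
obs 12: x=-1 → posterior Inverse-Gamma(28/3, 3867/16)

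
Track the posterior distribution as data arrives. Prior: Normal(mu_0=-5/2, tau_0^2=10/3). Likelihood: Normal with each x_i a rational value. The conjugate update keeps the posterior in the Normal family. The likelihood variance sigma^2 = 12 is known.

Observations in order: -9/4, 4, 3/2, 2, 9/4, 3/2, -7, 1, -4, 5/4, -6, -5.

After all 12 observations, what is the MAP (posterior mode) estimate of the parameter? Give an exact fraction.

-395/312

obs 1: x=-9/4 → posterior Normal(-225/92, 60/23)
obs 2: x=4 → posterior Normal(-145/112, 15/7)
obs 3: x=3/2 → posterior Normal(-115/132, 20/11)
obs 4: x=2 → posterior Normal(-75/152, 30/19)
obs 5: x=9/4 → posterior Normal(-15/86, 60/43)
obs 6: x=3/2 → posterior Normal(0, 5/4)
obs 7: x=-7 → posterior Normal(-35/53, 60/53)
obs 8: x=1 → posterior Normal(-15/29, 30/29)
obs 9: x=-4 → posterior Normal(-50/63, 20/21)
obs 10: x=5/4 → posterior Normal(-175/272, 15/17)
obs 11: x=-6 → posterior Normal(-295/292, 60/73)
obs 12: x=-5 → posterior Normal(-395/312, 10/13)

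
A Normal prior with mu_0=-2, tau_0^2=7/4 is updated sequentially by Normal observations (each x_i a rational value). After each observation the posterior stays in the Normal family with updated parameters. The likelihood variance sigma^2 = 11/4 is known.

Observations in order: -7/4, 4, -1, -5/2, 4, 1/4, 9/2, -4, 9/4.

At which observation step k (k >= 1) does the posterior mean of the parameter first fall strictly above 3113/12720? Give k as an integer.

k = 7

obs 1: x=-7/4 → posterior Normal(-137/72, 77/72)
obs 2: x=4 → posterior Normal(-1/4, 77/100)
obs 3: x=-1 → posterior Normal(-53/128, 77/128)
obs 4: x=-5/2 → posterior Normal(-41/52, 77/156)
obs 5: x=4 → posterior Normal(-11/184, 77/184)
obs 6: x=1/4 → posterior Normal(-1/53, 77/212)
obs 7: x=9/2 → posterior Normal(61/120, 77/240)
obs 8: x=-4 → posterior Normal(5/134, 77/268)
obs 9: x=9/4 → posterior Normal(73/296, 77/296)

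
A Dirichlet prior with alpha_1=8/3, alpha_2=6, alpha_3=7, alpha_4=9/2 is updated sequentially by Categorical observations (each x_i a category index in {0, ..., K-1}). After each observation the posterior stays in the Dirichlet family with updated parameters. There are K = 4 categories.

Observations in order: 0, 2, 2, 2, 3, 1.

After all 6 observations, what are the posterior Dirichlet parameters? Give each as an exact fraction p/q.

alpha_1=11/3, alpha_2=7, alpha_3=10, alpha_4=11/2

obs 1: x=0 → posterior Dirichlet(11/3, 6, 7, 9/2)
obs 2: x=2 → posterior Dirichlet(11/3, 6, 8, 9/2)
obs 3: x=2 → posterior Dirichlet(11/3, 6, 9, 9/2)
obs 4: x=2 → posterior Dirichlet(11/3, 6, 10, 9/2)
obs 5: x=3 → posterior Dirichlet(11/3, 6, 10, 11/2)
obs 6: x=1 → posterior Dirichlet(11/3, 7, 10, 11/2)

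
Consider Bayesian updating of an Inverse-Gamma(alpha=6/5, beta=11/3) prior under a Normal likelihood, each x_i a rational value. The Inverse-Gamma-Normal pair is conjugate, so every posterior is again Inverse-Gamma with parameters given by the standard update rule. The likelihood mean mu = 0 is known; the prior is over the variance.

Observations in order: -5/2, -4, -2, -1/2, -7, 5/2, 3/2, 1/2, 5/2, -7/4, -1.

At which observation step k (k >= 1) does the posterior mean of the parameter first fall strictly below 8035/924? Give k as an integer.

k = 4

obs 1: x=-5/2 → posterior Inverse-Gamma(17/10, 163/24)
obs 2: x=-4 → posterior Inverse-Gamma(11/5, 355/24)
obs 3: x=-2 → posterior Inverse-Gamma(27/10, 403/24)
obs 4: x=-1/2 → posterior Inverse-Gamma(16/5, 203/12)
obs 5: x=-7 → posterior Inverse-Gamma(37/10, 497/12)
obs 6: x=5/2 → posterior Inverse-Gamma(21/5, 1069/24)
obs 7: x=3/2 → posterior Inverse-Gamma(47/10, 137/3)
obs 8: x=1/2 → posterior Inverse-Gamma(26/5, 1099/24)
obs 9: x=5/2 → posterior Inverse-Gamma(57/10, 587/12)
obs 10: x=-7/4 → posterior Inverse-Gamma(31/5, 4843/96)
obs 11: x=-1 → posterior Inverse-Gamma(67/10, 4891/96)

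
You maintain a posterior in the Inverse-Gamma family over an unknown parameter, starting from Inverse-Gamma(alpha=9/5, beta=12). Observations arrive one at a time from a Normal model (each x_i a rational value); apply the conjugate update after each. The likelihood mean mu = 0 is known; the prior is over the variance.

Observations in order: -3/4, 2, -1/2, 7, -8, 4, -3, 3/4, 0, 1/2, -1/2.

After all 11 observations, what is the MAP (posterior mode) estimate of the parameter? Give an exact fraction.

obs 1: x=-3/4 → posterior Inverse-Gamma(23/10, 393/32)
obs 2: x=2 → posterior Inverse-Gamma(14/5, 457/32)
obs 3: x=-1/2 → posterior Inverse-Gamma(33/10, 461/32)
obs 4: x=7 → posterior Inverse-Gamma(19/5, 1245/32)
obs 5: x=-8 → posterior Inverse-Gamma(43/10, 2269/32)
obs 6: x=4 → posterior Inverse-Gamma(24/5, 2525/32)
obs 7: x=-3 → posterior Inverse-Gamma(53/10, 2669/32)
obs 8: x=3/4 → posterior Inverse-Gamma(29/5, 1339/16)
obs 9: x=0 → posterior Inverse-Gamma(63/10, 1339/16)
obs 10: x=1/2 → posterior Inverse-Gamma(34/5, 1341/16)
obs 11: x=-1/2 → posterior Inverse-Gamma(73/10, 1343/16)

6715/664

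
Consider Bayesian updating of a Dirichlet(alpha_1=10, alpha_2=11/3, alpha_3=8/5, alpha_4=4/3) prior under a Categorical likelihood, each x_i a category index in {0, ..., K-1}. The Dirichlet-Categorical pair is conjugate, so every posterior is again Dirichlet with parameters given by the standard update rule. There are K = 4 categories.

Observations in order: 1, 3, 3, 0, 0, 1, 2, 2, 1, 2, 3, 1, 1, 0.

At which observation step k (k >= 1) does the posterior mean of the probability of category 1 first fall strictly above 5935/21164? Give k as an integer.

k = 13

obs 1: x=1 → posterior Dirichlet(10, 14/3, 8/5, 4/3)
obs 2: x=3 → posterior Dirichlet(10, 14/3, 8/5, 7/3)
obs 3: x=3 → posterior Dirichlet(10, 14/3, 8/5, 10/3)
obs 4: x=0 → posterior Dirichlet(11, 14/3, 8/5, 10/3)
obs 5: x=0 → posterior Dirichlet(12, 14/3, 8/5, 10/3)
obs 6: x=1 → posterior Dirichlet(12, 17/3, 8/5, 10/3)
obs 7: x=2 → posterior Dirichlet(12, 17/3, 13/5, 10/3)
obs 8: x=2 → posterior Dirichlet(12, 17/3, 18/5, 10/3)
obs 9: x=1 → posterior Dirichlet(12, 20/3, 18/5, 10/3)
obs 10: x=2 → posterior Dirichlet(12, 20/3, 23/5, 10/3)
obs 11: x=3 → posterior Dirichlet(12, 20/3, 23/5, 13/3)
obs 12: x=1 → posterior Dirichlet(12, 23/3, 23/5, 13/3)
obs 13: x=1 → posterior Dirichlet(12, 26/3, 23/5, 13/3)
obs 14: x=0 → posterior Dirichlet(13, 26/3, 23/5, 13/3)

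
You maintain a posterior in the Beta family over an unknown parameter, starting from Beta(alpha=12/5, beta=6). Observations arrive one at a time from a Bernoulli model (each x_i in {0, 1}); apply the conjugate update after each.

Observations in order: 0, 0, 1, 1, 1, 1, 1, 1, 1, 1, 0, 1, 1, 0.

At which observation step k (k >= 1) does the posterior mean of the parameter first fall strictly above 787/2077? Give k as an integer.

obs 1: x=0 → posterior Beta(12/5, 7)
obs 2: x=0 → posterior Beta(12/5, 8)
obs 3: x=1 → posterior Beta(17/5, 8)
obs 4: x=1 → posterior Beta(22/5, 8)
obs 5: x=1 → posterior Beta(27/5, 8)
obs 6: x=1 → posterior Beta(32/5, 8)
obs 7: x=1 → posterior Beta(37/5, 8)
obs 8: x=1 → posterior Beta(42/5, 8)
obs 9: x=1 → posterior Beta(47/5, 8)
obs 10: x=1 → posterior Beta(52/5, 8)
obs 11: x=0 → posterior Beta(52/5, 9)
obs 12: x=1 → posterior Beta(57/5, 9)
obs 13: x=1 → posterior Beta(62/5, 9)
obs 14: x=0 → posterior Beta(62/5, 10)

k = 5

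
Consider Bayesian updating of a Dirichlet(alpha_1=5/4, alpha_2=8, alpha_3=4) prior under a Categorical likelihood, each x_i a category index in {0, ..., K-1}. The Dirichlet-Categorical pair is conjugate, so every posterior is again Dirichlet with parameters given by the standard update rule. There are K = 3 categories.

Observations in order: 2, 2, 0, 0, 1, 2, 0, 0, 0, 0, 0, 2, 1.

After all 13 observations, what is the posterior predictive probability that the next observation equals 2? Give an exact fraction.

obs 1: x=2 → posterior Dirichlet(5/4, 8, 5)
obs 2: x=2 → posterior Dirichlet(5/4, 8, 6)
obs 3: x=0 → posterior Dirichlet(9/4, 8, 6)
obs 4: x=0 → posterior Dirichlet(13/4, 8, 6)
obs 5: x=1 → posterior Dirichlet(13/4, 9, 6)
obs 6: x=2 → posterior Dirichlet(13/4, 9, 7)
obs 7: x=0 → posterior Dirichlet(17/4, 9, 7)
obs 8: x=0 → posterior Dirichlet(21/4, 9, 7)
obs 9: x=0 → posterior Dirichlet(25/4, 9, 7)
obs 10: x=0 → posterior Dirichlet(29/4, 9, 7)
obs 11: x=0 → posterior Dirichlet(33/4, 9, 7)
obs 12: x=2 → posterior Dirichlet(33/4, 9, 8)
obs 13: x=1 → posterior Dirichlet(33/4, 10, 8)

32/105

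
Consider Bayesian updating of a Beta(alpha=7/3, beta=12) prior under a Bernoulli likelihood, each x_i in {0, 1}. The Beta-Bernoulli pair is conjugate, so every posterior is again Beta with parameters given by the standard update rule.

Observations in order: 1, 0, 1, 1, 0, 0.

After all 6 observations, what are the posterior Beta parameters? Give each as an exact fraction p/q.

obs 1: x=1 → posterior Beta(10/3, 12)
obs 2: x=0 → posterior Beta(10/3, 13)
obs 3: x=1 → posterior Beta(13/3, 13)
obs 4: x=1 → posterior Beta(16/3, 13)
obs 5: x=0 → posterior Beta(16/3, 14)
obs 6: x=0 → posterior Beta(16/3, 15)

alpha=16/3, beta=15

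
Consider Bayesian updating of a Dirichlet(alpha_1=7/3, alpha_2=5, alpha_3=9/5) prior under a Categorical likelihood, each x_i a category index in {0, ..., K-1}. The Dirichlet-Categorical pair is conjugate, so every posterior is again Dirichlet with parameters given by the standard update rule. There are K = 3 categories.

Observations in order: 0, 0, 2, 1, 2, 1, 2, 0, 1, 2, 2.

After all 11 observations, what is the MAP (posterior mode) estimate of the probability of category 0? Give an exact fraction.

obs 1: x=0 → posterior Dirichlet(10/3, 5, 9/5)
obs 2: x=0 → posterior Dirichlet(13/3, 5, 9/5)
obs 3: x=2 → posterior Dirichlet(13/3, 5, 14/5)
obs 4: x=1 → posterior Dirichlet(13/3, 6, 14/5)
obs 5: x=2 → posterior Dirichlet(13/3, 6, 19/5)
obs 6: x=1 → posterior Dirichlet(13/3, 7, 19/5)
obs 7: x=2 → posterior Dirichlet(13/3, 7, 24/5)
obs 8: x=0 → posterior Dirichlet(16/3, 7, 24/5)
obs 9: x=1 → posterior Dirichlet(16/3, 8, 24/5)
obs 10: x=2 → posterior Dirichlet(16/3, 8, 29/5)
obs 11: x=2 → posterior Dirichlet(16/3, 8, 34/5)

65/257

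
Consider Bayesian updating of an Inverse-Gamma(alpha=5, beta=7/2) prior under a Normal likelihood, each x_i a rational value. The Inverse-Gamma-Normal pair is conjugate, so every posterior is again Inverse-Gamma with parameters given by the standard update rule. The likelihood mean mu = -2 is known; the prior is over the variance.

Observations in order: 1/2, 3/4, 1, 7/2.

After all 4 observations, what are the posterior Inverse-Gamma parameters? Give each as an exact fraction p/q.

obs 1: x=1/2 → posterior Inverse-Gamma(11/2, 53/8)
obs 2: x=3/4 → posterior Inverse-Gamma(6, 333/32)
obs 3: x=1 → posterior Inverse-Gamma(13/2, 477/32)
obs 4: x=7/2 → posterior Inverse-Gamma(7, 961/32)

alpha=7, beta=961/32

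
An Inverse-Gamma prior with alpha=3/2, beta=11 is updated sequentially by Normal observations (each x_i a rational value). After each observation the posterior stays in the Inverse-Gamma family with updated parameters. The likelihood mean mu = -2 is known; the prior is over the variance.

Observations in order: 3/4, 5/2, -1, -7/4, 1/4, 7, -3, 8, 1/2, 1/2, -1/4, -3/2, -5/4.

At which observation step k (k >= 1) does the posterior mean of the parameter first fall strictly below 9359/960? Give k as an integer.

obs 1: x=3/4 → posterior Inverse-Gamma(2, 473/32)
obs 2: x=5/2 → posterior Inverse-Gamma(5/2, 797/32)
obs 3: x=-1 → posterior Inverse-Gamma(3, 813/32)
obs 4: x=-7/4 → posterior Inverse-Gamma(7/2, 407/16)
obs 5: x=1/4 → posterior Inverse-Gamma(4, 895/32)
obs 6: x=7 → posterior Inverse-Gamma(9/2, 2191/32)
obs 7: x=-3 → posterior Inverse-Gamma(5, 2207/32)
obs 8: x=8 → posterior Inverse-Gamma(11/2, 3807/32)
obs 9: x=1/2 → posterior Inverse-Gamma(6, 3907/32)
obs 10: x=1/2 → posterior Inverse-Gamma(13/2, 4007/32)
obs 11: x=-1/4 → posterior Inverse-Gamma(7, 507/4)
obs 12: x=-3/2 → posterior Inverse-Gamma(15/2, 1015/8)
obs 13: x=-5/4 → posterior Inverse-Gamma(8, 4069/32)

k = 5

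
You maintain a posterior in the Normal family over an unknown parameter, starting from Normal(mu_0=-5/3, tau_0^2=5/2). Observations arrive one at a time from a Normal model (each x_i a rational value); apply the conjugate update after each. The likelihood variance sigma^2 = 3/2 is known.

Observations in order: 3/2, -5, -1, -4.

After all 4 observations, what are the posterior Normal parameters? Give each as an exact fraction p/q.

obs 1: x=3/2 → posterior Normal(5/16, 15/16)
obs 2: x=-5 → posterior Normal(-45/26, 15/26)
obs 3: x=-1 → posterior Normal(-55/36, 5/12)
obs 4: x=-4 → posterior Normal(-95/46, 15/46)

mu_0=-95/46, tau_0^2=15/46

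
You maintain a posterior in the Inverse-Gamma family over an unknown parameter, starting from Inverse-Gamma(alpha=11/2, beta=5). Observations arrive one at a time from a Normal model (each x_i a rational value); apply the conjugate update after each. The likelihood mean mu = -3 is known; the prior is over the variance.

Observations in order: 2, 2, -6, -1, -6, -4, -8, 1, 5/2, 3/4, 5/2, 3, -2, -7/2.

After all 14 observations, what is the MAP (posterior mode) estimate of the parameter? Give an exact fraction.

obs 1: x=2 → posterior Inverse-Gamma(6, 35/2)
obs 2: x=2 → posterior Inverse-Gamma(13/2, 30)
obs 3: x=-6 → posterior Inverse-Gamma(7, 69/2)
obs 4: x=-1 → posterior Inverse-Gamma(15/2, 73/2)
obs 5: x=-6 → posterior Inverse-Gamma(8, 41)
obs 6: x=-4 → posterior Inverse-Gamma(17/2, 83/2)
obs 7: x=-8 → posterior Inverse-Gamma(9, 54)
obs 8: x=1 → posterior Inverse-Gamma(19/2, 62)
obs 9: x=5/2 → posterior Inverse-Gamma(10, 617/8)
obs 10: x=3/4 → posterior Inverse-Gamma(21/2, 2693/32)
obs 11: x=5/2 → posterior Inverse-Gamma(11, 3177/32)
obs 12: x=3 → posterior Inverse-Gamma(23/2, 3753/32)
obs 13: x=-2 → posterior Inverse-Gamma(12, 3769/32)
obs 14: x=-7/2 → posterior Inverse-Gamma(25/2, 3773/32)

3773/432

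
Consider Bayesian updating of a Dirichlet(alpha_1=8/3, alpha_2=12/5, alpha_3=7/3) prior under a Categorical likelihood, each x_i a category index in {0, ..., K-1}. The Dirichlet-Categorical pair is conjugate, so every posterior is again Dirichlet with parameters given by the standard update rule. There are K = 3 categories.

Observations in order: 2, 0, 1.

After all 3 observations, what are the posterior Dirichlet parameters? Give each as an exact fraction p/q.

obs 1: x=2 → posterior Dirichlet(8/3, 12/5, 10/3)
obs 2: x=0 → posterior Dirichlet(11/3, 12/5, 10/3)
obs 3: x=1 → posterior Dirichlet(11/3, 17/5, 10/3)

alpha_1=11/3, alpha_2=17/5, alpha_3=10/3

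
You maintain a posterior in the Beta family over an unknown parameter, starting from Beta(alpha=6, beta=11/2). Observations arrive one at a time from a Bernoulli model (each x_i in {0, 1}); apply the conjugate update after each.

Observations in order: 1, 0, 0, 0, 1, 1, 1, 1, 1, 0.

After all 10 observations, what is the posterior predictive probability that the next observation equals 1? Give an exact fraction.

24/43

obs 1: x=1 → posterior Beta(7, 11/2)
obs 2: x=0 → posterior Beta(7, 13/2)
obs 3: x=0 → posterior Beta(7, 15/2)
obs 4: x=0 → posterior Beta(7, 17/2)
obs 5: x=1 → posterior Beta(8, 17/2)
obs 6: x=1 → posterior Beta(9, 17/2)
obs 7: x=1 → posterior Beta(10, 17/2)
obs 8: x=1 → posterior Beta(11, 17/2)
obs 9: x=1 → posterior Beta(12, 17/2)
obs 10: x=0 → posterior Beta(12, 19/2)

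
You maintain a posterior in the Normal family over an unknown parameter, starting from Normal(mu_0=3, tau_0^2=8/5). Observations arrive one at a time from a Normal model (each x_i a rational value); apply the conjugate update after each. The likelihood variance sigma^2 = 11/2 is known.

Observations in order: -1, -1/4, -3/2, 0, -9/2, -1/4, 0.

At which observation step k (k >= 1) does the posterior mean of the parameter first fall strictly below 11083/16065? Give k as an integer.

obs 1: x=-1 → posterior Normal(149/71, 88/71)
obs 2: x=-1/4 → posterior Normal(5/3, 88/87)
obs 3: x=-3/2 → posterior Normal(121/103, 88/103)
obs 4: x=0 → posterior Normal(121/119, 88/119)
obs 5: x=-9/2 → posterior Normal(49/135, 88/135)
obs 6: x=-1/4 → posterior Normal(45/151, 88/151)
obs 7: x=0 → posterior Normal(45/167, 88/167)

k = 5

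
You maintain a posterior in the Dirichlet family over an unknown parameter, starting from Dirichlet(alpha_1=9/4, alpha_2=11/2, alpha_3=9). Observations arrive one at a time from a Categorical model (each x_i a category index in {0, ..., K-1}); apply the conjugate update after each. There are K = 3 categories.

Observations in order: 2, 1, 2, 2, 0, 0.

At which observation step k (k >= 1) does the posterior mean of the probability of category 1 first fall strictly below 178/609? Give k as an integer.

obs 1: x=2 → posterior Dirichlet(9/4, 11/2, 10)
obs 2: x=1 → posterior Dirichlet(9/4, 13/2, 10)
obs 3: x=2 → posterior Dirichlet(9/4, 13/2, 11)
obs 4: x=2 → posterior Dirichlet(9/4, 13/2, 12)
obs 5: x=0 → posterior Dirichlet(13/4, 13/2, 12)
obs 6: x=0 → posterior Dirichlet(17/4, 13/2, 12)

k = 6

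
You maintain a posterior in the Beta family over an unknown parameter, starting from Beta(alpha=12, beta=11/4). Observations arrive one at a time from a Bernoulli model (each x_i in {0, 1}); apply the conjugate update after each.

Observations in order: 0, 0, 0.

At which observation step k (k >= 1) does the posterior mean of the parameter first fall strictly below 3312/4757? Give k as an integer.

k = 3

obs 1: x=0 → posterior Beta(12, 15/4)
obs 2: x=0 → posterior Beta(12, 19/4)
obs 3: x=0 → posterior Beta(12, 23/4)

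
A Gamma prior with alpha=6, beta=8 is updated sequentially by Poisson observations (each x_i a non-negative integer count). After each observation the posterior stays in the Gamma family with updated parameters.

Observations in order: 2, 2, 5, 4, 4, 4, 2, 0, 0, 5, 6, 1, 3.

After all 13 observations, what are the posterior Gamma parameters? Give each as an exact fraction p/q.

obs 1: x=2 → posterior Gamma(8, 9)
obs 2: x=2 → posterior Gamma(10, 10)
obs 3: x=5 → posterior Gamma(15, 11)
obs 4: x=4 → posterior Gamma(19, 12)
obs 5: x=4 → posterior Gamma(23, 13)
obs 6: x=4 → posterior Gamma(27, 14)
obs 7: x=2 → posterior Gamma(29, 15)
obs 8: x=0 → posterior Gamma(29, 16)
obs 9: x=0 → posterior Gamma(29, 17)
obs 10: x=5 → posterior Gamma(34, 18)
obs 11: x=6 → posterior Gamma(40, 19)
obs 12: x=1 → posterior Gamma(41, 20)
obs 13: x=3 → posterior Gamma(44, 21)

alpha=44, beta=21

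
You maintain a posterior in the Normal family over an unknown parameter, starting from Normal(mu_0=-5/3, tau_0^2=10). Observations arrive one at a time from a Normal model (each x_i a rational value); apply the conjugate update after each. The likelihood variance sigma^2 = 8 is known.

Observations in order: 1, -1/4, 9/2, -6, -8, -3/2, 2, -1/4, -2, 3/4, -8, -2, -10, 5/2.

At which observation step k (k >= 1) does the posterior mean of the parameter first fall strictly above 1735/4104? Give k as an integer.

k = 3

obs 1: x=1 → posterior Normal(-5/27, 40/9)
obs 2: x=-1/4 → posterior Normal(-5/24, 20/7)
obs 3: x=9/2 → posterior Normal(235/228, 40/19)
obs 4: x=-6 → posterior Normal(-125/288, 5/3)
obs 5: x=-8 → posterior Normal(-605/348, 40/29)
obs 6: x=-3/2 → posterior Normal(-695/408, 20/17)
obs 7: x=2 → posterior Normal(-575/468, 40/39)
obs 8: x=-1/4 → posterior Normal(-295/264, 10/11)
obs 9: x=-2 → posterior Normal(-355/294, 40/49)
obs 10: x=3/4 → posterior Normal(-665/648, 20/27)
obs 11: x=-8 → posterior Normal(-1145/708, 40/59)
obs 12: x=-2 → posterior Normal(-1265/768, 5/8)
obs 13: x=-10 → posterior Normal(-1865/828, 40/69)
obs 14: x=5/2 → posterior Normal(-1715/888, 20/37)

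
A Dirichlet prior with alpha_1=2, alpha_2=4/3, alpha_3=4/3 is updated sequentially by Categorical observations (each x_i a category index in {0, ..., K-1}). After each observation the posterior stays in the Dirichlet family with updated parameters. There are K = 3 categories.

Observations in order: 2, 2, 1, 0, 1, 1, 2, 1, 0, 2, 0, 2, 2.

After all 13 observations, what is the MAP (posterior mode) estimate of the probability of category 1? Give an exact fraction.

13/44

obs 1: x=2 → posterior Dirichlet(2, 4/3, 7/3)
obs 2: x=2 → posterior Dirichlet(2, 4/3, 10/3)
obs 3: x=1 → posterior Dirichlet(2, 7/3, 10/3)
obs 4: x=0 → posterior Dirichlet(3, 7/3, 10/3)
obs 5: x=1 → posterior Dirichlet(3, 10/3, 10/3)
obs 6: x=1 → posterior Dirichlet(3, 13/3, 10/3)
obs 7: x=2 → posterior Dirichlet(3, 13/3, 13/3)
obs 8: x=1 → posterior Dirichlet(3, 16/3, 13/3)
obs 9: x=0 → posterior Dirichlet(4, 16/3, 13/3)
obs 10: x=2 → posterior Dirichlet(4, 16/3, 16/3)
obs 11: x=0 → posterior Dirichlet(5, 16/3, 16/3)
obs 12: x=2 → posterior Dirichlet(5, 16/3, 19/3)
obs 13: x=2 → posterior Dirichlet(5, 16/3, 22/3)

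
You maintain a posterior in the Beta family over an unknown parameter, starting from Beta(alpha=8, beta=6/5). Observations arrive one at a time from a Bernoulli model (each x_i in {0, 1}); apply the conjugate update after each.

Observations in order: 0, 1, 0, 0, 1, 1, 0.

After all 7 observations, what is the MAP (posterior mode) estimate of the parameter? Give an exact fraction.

50/71

obs 1: x=0 → posterior Beta(8, 11/5)
obs 2: x=1 → posterior Beta(9, 11/5)
obs 3: x=0 → posterior Beta(9, 16/5)
obs 4: x=0 → posterior Beta(9, 21/5)
obs 5: x=1 → posterior Beta(10, 21/5)
obs 6: x=1 → posterior Beta(11, 21/5)
obs 7: x=0 → posterior Beta(11, 26/5)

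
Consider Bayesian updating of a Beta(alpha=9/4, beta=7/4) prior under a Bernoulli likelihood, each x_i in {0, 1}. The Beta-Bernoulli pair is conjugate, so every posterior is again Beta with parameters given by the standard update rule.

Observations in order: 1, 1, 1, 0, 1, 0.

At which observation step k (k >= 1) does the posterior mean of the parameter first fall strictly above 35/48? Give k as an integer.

obs 1: x=1 → posterior Beta(13/4, 7/4)
obs 2: x=1 → posterior Beta(17/4, 7/4)
obs 3: x=1 → posterior Beta(21/4, 7/4)
obs 4: x=0 → posterior Beta(21/4, 11/4)
obs 5: x=1 → posterior Beta(25/4, 11/4)
obs 6: x=0 → posterior Beta(25/4, 15/4)

k = 3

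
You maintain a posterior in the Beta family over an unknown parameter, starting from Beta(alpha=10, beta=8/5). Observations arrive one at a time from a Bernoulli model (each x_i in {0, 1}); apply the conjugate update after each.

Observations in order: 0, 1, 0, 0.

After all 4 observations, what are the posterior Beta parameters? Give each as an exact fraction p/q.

alpha=11, beta=23/5

obs 1: x=0 → posterior Beta(10, 13/5)
obs 2: x=1 → posterior Beta(11, 13/5)
obs 3: x=0 → posterior Beta(11, 18/5)
obs 4: x=0 → posterior Beta(11, 23/5)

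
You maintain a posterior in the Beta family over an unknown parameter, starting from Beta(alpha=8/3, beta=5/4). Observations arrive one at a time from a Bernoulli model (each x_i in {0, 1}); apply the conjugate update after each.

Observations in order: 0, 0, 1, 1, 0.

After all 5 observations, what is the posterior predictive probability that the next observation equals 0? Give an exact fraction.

51/107

obs 1: x=0 → posterior Beta(8/3, 9/4)
obs 2: x=0 → posterior Beta(8/3, 13/4)
obs 3: x=1 → posterior Beta(11/3, 13/4)
obs 4: x=1 → posterior Beta(14/3, 13/4)
obs 5: x=0 → posterior Beta(14/3, 17/4)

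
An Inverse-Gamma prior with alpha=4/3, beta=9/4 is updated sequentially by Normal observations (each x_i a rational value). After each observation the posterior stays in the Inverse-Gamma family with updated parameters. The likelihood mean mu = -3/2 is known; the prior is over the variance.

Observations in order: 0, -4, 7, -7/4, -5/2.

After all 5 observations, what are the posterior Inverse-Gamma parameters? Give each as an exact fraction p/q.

alpha=23/6, beta=1381/32

obs 1: x=0 → posterior Inverse-Gamma(11/6, 27/8)
obs 2: x=-4 → posterior Inverse-Gamma(7/3, 13/2)
obs 3: x=7 → posterior Inverse-Gamma(17/6, 341/8)
obs 4: x=-7/4 → posterior Inverse-Gamma(10/3, 1365/32)
obs 5: x=-5/2 → posterior Inverse-Gamma(23/6, 1381/32)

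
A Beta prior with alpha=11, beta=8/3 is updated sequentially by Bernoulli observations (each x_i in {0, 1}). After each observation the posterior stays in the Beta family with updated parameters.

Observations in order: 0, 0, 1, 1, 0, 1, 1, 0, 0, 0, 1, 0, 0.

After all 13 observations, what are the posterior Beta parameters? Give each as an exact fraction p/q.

alpha=16, beta=32/3

obs 1: x=0 → posterior Beta(11, 11/3)
obs 2: x=0 → posterior Beta(11, 14/3)
obs 3: x=1 → posterior Beta(12, 14/3)
obs 4: x=1 → posterior Beta(13, 14/3)
obs 5: x=0 → posterior Beta(13, 17/3)
obs 6: x=1 → posterior Beta(14, 17/3)
obs 7: x=1 → posterior Beta(15, 17/3)
obs 8: x=0 → posterior Beta(15, 20/3)
obs 9: x=0 → posterior Beta(15, 23/3)
obs 10: x=0 → posterior Beta(15, 26/3)
obs 11: x=1 → posterior Beta(16, 26/3)
obs 12: x=0 → posterior Beta(16, 29/3)
obs 13: x=0 → posterior Beta(16, 32/3)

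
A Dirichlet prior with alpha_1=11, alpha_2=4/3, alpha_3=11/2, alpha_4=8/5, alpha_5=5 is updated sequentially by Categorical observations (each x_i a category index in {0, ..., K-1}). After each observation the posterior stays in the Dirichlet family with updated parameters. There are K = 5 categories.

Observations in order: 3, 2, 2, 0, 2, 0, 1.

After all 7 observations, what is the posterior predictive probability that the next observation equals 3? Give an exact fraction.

78/943

obs 1: x=3 → posterior Dirichlet(11, 4/3, 11/2, 13/5, 5)
obs 2: x=2 → posterior Dirichlet(11, 4/3, 13/2, 13/5, 5)
obs 3: x=2 → posterior Dirichlet(11, 4/3, 15/2, 13/5, 5)
obs 4: x=0 → posterior Dirichlet(12, 4/3, 15/2, 13/5, 5)
obs 5: x=2 → posterior Dirichlet(12, 4/3, 17/2, 13/5, 5)
obs 6: x=0 → posterior Dirichlet(13, 4/3, 17/2, 13/5, 5)
obs 7: x=1 → posterior Dirichlet(13, 7/3, 17/2, 13/5, 5)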